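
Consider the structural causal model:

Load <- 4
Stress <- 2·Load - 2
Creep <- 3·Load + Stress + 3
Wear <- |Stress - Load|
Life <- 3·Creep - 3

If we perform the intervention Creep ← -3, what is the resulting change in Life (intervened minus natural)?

do(Creep=-3) replaces the equation Creep <- 3·Load + Stress + 3 with the constant Creep = -3.
Life = 3·Creep - 3  [with Creep=-3]  = -12
Without intervention: Stress = 2·Load - 2  [with Load=4]  = 6; Creep = 3·Load + Stress + 3  [with Load=4, Stress=6]  = 21; Life = 3·Creep - 3  [with Creep=21]  = 60.
Change = -12 − 60 = -72.

-72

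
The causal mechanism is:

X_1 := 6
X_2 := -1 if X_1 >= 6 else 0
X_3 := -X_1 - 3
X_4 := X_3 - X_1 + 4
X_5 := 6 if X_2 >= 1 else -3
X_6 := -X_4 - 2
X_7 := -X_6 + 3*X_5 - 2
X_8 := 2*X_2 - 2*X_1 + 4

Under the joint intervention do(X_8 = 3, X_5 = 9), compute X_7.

16

Under do(X_8 = 3, X_5 = 9), each intervened variable's structural equation is replaced by its fixed value.
X_3 = -X_1 - 3  [with X_1=6]  = -9
X_4 = X_3 - X_1 + 4  [with X_3=-9, X_1=6]  = -11
X_6 = -X_4 - 2  [with X_4=-11]  = 9
X_7 = -X_6 + 3*X_5 - 2  [with X_6=9, X_5=9]  = 16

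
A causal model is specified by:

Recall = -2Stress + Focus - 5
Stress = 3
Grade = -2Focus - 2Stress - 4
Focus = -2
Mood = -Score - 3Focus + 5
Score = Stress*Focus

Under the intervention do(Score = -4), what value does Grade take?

The intervention breaks the incoming arrows to Score: Score = Stress*Focus no longer applies, and Score = -4.
No directed path runs from Score to Grade, so Grade keeps its natural value.
Grade = -2Focus - 2Stress - 4  [with Focus=-2, Stress=3]  = -6

-6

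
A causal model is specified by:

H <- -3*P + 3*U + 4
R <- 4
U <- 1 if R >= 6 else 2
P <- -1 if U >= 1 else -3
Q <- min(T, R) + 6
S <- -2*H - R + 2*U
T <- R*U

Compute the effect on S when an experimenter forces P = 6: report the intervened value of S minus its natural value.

The intervention breaks the incoming arrows to P: P <- -1 if U >= 1 else -3 no longer applies, and P = 6.
U = 1 if R >= 6 else 2  [with R=4]  = 2
H = -3*P + 3*U + 4  [with P=6, U=2]  = -8
S = -2*H - R + 2*U  [with H=-8, R=4, U=2]  = 16
Without intervention: U = 1 if R >= 6 else 2  [with R=4]  = 2; P = -1 if U >= 1 else -3  [with U=2]  = -1; H = -3*P + 3*U + 4  [with P=-1, U=2]  = 13; S = -2*H - R + 2*U  [with H=13, R=4, U=2]  = -26.
Change = 16 − (-26) = 42.

42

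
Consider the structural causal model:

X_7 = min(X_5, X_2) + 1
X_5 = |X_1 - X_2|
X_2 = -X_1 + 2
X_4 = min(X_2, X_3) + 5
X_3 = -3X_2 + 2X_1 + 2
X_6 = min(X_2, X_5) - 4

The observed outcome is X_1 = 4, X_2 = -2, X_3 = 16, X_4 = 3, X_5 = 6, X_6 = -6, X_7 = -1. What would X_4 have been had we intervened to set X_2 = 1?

Under do(X_2=1), the mechanism X_2 = -X_1 + 2 is discarded; X_2 is fixed at 1.
X_3 = -3X_2 + 2X_1 + 2  [with X_2=1, X_1=4]  = 7
X_4 = min(X_2, X_3) + 5  [with X_2=1, X_3=7]  = 6

6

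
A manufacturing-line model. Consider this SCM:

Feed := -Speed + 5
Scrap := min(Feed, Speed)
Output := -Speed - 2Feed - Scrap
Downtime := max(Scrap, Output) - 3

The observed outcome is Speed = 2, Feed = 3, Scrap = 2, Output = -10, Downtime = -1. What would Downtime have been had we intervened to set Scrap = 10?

7

do(Scrap=10) replaces the equation Scrap := min(Feed, Speed) with the constant Scrap = 10.
Feed = -Speed + 5  [with Speed=2]  = 3
Output = -Speed - 2Feed - Scrap  [with Speed=2, Feed=3, Scrap=10]  = -18
Downtime = max(Scrap, Output) - 3  [with Scrap=10, Output=-18]  = 7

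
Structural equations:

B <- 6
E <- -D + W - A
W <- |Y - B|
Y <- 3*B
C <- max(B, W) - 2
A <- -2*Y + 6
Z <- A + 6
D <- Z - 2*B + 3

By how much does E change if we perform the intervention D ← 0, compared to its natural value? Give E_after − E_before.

-33

Intervening sets D = 0 and removes its equation (D <- Z - 2*B + 3).
Y = 3*B  [with B=6]  = 18
A = -2*Y + 6  [with Y=18]  = -30
W = |Y - B|  [with Y=18, B=6]  = 12
E = -D + W - A  [with D=0, W=12, A=-30]  = 42
Without intervention: Y = 3*B  [with B=6]  = 18; A = -2*Y + 6  [with Y=18]  = -30; Z = A + 6  [with A=-30]  = -24; W = |Y - B|  [with Y=18, B=6]  = 12; D = Z - 2*B + 3  [with Z=-24, B=6]  = -33; E = -D + W - A  [with D=-33, W=12, A=-30]  = 75.
Change = 42 − 75 = -33.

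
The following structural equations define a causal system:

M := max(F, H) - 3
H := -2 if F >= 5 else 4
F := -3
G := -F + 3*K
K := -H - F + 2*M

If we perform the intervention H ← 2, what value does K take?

Under do(H=2), the mechanism H := -2 if F >= 5 else 4 is discarded; H is fixed at 2.
M = max(F, H) - 3  [with F=-3, H=2]  = -1
K = -H - F + 2*M  [with H=2, F=-3, M=-1]  = -1

-1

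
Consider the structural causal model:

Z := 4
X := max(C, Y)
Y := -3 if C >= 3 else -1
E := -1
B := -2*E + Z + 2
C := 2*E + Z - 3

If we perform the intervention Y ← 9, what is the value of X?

Under do(Y=9), the mechanism Y := -3 if C >= 3 else -1 is discarded; Y is fixed at 9.
C = 2*E + Z - 3  [with E=-1, Z=4]  = -1
X = max(C, Y)  [with C=-1, Y=9]  = 9

9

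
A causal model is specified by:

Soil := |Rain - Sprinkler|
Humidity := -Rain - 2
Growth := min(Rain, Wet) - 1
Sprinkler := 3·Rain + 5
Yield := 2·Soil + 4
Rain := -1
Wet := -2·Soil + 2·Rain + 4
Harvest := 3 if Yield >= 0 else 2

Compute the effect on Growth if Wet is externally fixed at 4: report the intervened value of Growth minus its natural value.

3

Intervening sets Wet = 4 and removes its equation (Wet := -2·Soil + 2·Rain + 4).
Growth = min(Rain, Wet) - 1  [with Rain=-1, Wet=4]  = -2
Without intervention: Sprinkler = 3·Rain + 5  [with Rain=-1]  = 2; Soil = |Rain - Sprinkler|  [with Rain=-1, Sprinkler=2]  = 3; Wet = -2·Soil + 2·Rain + 4  [with Soil=3, Rain=-1]  = -4; Growth = min(Rain, Wet) - 1  [with Rain=-1, Wet=-4]  = -5.
Change = -2 − (-5) = 3.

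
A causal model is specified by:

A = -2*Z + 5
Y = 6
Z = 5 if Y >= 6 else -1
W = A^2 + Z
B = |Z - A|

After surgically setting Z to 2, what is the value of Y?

6

Under do(Z=2), the mechanism Z = 5 if Y >= 6 else -1 is discarded; Z is fixed at 2.
Y is not downstream of the intervention, so its value is determined by the original equations.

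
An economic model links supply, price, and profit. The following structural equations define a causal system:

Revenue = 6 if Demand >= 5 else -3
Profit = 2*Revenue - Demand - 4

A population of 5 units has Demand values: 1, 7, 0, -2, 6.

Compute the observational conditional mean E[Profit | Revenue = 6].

Observing Revenue=6 restricts to units where Revenue's equation naturally yields 6: Demand ∈ {7, 6}. In that subpopulation Profit = 1, 2, mean 1.5.

1.5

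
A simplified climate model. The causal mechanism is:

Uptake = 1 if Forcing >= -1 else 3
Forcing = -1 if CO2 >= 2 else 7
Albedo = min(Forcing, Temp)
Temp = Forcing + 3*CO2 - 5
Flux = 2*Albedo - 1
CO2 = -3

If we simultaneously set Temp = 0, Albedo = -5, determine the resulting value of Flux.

-11

Setting Temp = 0, Albedo = -5 by intervention discards those variables' equations.
Flux = 2*Albedo - 1  [with Albedo=-5]  = -11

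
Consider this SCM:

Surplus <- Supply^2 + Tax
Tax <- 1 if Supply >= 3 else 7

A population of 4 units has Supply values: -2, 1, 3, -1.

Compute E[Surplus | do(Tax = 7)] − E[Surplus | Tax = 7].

Under do(Tax=7), Tax's equation is replaced by Tax=7 for every unit. Per-unit Surplus: 11, 8, 16, 8. Mean = 10.75.
Conditioning on Tax=7 selects the 3 unit(s) with Supply ∈ {-2, 1, -1}. Their Surplus values: 11, 8, 8. Mean = 9.
Difference = 10.75 − 9 = 1.75.

1.75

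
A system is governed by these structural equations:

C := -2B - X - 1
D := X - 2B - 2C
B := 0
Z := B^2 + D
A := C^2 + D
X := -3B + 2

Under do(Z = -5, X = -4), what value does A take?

The joint intervention fixes Z = -5, X = -4, removing each variable's own equation.
C = -2B - X - 1  [with B=0, X=-4]  = 3
D = X - 2B - 2C  [with X=-4, B=0, C=3]  = -10
A = C^2 + D  [with C=3, D=-10]  = -1

-1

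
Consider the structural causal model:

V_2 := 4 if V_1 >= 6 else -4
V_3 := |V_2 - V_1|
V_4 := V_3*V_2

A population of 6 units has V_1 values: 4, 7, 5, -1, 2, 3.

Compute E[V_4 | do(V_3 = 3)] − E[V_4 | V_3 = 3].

-8

Under do(V_3=3), V_3's equation is replaced by V_3=3 for every unit. Per-unit V_4: -12, 12, -12, -12, -12, -12. Mean = -8.
E[V_4|V_3=3] averages over only the 2 units with V_3=3 (V_1 = 7, -1): V_4 = 12, -12, mean 0.
Difference = -8 − 0 = -8.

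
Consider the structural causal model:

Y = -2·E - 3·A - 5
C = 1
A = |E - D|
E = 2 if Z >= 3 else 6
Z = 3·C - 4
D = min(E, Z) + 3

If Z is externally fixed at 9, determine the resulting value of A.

3

do(Z=9) replaces the equation Z = 3·C - 4 with the constant Z = 9.
E = 2 if Z >= 3 else 6  [with Z=9]  = 2
D = min(E, Z) + 3  [with E=2, Z=9]  = 5
A = |E - D|  [with E=2, D=5]  = 3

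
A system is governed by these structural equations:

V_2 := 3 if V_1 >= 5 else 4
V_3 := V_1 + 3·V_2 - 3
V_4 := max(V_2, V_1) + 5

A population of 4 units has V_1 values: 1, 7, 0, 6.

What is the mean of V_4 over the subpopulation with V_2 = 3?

Conditioning on V_2=3 selects the 2 unit(s) with V_1 ∈ {7, 6}. Their V_4 values: 12, 11. Mean = 11.5.

11.5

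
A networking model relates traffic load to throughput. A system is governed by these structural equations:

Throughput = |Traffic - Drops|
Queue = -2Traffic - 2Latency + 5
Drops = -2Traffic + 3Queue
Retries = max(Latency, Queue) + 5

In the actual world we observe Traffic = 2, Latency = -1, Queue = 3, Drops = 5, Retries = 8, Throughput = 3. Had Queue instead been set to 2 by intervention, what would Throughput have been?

0

The intervention breaks the incoming arrows to Queue: Queue = -2Traffic - 2Latency + 5 no longer applies, and Queue = 2.
Drops = -2Traffic + 3Queue  [with Traffic=2, Queue=2]  = 2
Throughput = |Traffic - Drops|  [with Traffic=2, Drops=2]  = 0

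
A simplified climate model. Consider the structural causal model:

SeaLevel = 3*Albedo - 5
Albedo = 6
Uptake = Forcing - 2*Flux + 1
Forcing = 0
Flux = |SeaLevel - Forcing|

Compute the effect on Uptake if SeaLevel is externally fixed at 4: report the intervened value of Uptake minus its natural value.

18

do(SeaLevel=4) replaces the equation SeaLevel = 3*Albedo - 5 with the constant SeaLevel = 4.
Flux = |SeaLevel - Forcing|  [with SeaLevel=4, Forcing=0]  = 4
Uptake = Forcing - 2*Flux + 1  [with Forcing=0, Flux=4]  = -7
Without intervention: SeaLevel = 3*Albedo - 5  [with Albedo=6]  = 13; Flux = |SeaLevel - Forcing|  [with SeaLevel=13, Forcing=0]  = 13; Uptake = Forcing - 2*Flux + 1  [with Forcing=0, Flux=13]  = -25.
Change = -7 − (-25) = 18.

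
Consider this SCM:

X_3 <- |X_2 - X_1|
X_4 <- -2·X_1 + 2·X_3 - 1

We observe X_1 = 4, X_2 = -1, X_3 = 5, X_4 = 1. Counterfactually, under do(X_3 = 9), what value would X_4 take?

9

The intervention breaks the incoming arrows to X_3: X_3 <- |X_2 - X_1| no longer applies, and X_3 = 9.
X_4 = -2·X_1 + 2·X_3 - 1  [with X_1=4, X_3=9]  = 9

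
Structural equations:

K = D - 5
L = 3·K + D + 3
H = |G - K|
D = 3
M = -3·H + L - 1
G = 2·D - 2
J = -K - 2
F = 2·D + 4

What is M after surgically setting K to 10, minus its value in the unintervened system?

do(K=10) replaces the equation K = D - 5 with the constant K = 10.
G = 2·D - 2  [with D=3]  = 4
L = 3·K + D + 3  [with K=10, D=3]  = 36
H = |G - K|  [with G=4, K=10]  = 6
M = -3·H + L - 1  [with H=6, L=36]  = 17
Without intervention: K = D - 5  [with D=3]  = -2; G = 2·D - 2  [with D=3]  = 4; L = 3·K + D + 3  [with K=-2, D=3]  = 0; H = |G - K|  [with G=4, K=-2]  = 6; M = -3·H + L - 1  [with H=6, L=0]  = -19.
Change = 17 − (-19) = 36.

36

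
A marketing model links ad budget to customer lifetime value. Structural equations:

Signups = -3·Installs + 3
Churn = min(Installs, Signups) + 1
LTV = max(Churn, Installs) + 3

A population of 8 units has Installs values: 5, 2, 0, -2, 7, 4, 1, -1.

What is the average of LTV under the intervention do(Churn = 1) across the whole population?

5.75

The intervention sets Churn=1 in all 8 units regardless of Installs. Recomputing LTV per unit gives 8, 5, 4, 4, 10, 7, 4, 4; average 5.75.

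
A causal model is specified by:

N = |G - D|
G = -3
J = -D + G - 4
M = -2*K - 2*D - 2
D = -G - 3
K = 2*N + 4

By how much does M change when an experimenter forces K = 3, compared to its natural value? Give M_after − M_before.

The intervention breaks the incoming arrows to K: K = 2*N + 4 no longer applies, and K = 3.
D = -G - 3  [with G=-3]  = 0
M = -2*K - 2*D - 2  [with K=3, D=0]  = -8
Without intervention: D = -G - 3  [with G=-3]  = 0; N = |G - D|  [with G=-3, D=0]  = 3; K = 2*N + 4  [with N=3]  = 10; M = -2*K - 2*D - 2  [with K=10, D=0]  = -22.
Change = -8 − (-22) = 14.

14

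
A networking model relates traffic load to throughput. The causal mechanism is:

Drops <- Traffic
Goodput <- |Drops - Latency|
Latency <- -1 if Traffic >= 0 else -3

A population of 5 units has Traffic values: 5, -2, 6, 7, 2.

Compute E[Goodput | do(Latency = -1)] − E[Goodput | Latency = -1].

The intervention sets Latency=-1 in all 5 units regardless of Traffic. Recomputing Goodput per unit gives 6, 1, 7, 8, 3; average 5.
E[Goodput|Latency=-1] averages over only the 4 units with Latency=-1 (Traffic = 5, 6, 7, 2): Goodput = 6, 7, 8, 3, mean 6.
Difference = 5 − 6 = -1.

-1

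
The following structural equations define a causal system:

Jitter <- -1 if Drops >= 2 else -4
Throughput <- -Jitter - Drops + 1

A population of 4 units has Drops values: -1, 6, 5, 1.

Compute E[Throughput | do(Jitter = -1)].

-0.75

do(Jitter=-1) breaks Jitter's dependence on Drops. With Jitter=-1 fixed, Throughput across the units is 3, -4, -3, 1, mean -0.75.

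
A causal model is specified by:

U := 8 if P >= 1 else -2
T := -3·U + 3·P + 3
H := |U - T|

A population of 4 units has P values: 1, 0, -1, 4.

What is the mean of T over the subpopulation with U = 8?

E[T|U=8] averages over only the 2 units with U=8 (P = 1, 4): T = -18, -9, mean -13.5.

-13.5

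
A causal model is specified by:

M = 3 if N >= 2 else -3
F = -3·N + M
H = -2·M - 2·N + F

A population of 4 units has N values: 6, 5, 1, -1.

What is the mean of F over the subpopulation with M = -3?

-3

Observing M=-3 restricts to units where M's equation naturally yields -3: N ∈ {1, -1}. In that subpopulation F = -6, 0, mean -3.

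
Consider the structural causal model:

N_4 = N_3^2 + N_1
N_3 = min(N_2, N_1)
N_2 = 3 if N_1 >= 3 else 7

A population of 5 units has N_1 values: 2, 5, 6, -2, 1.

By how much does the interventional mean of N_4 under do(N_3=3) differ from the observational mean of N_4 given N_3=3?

-3.1

Every unit gets N_3=3 under the intervention. N_4 values become 11, 14, 15, 7, 10; E[N_4|do(N_3=3)] = 11.4.
E[N_4|N_3=3] averages over only the 2 units with N_3=3 (N_1 = 5, 6): N_4 = 14, 15, mean 14.5.
Difference = 11.4 − 14.5 = -3.1.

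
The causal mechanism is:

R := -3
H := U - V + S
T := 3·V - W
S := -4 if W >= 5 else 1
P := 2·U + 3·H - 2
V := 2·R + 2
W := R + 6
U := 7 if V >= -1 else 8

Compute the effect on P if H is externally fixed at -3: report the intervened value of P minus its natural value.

do(H=-3) replaces the equation H := U - V + S with the constant H = -3.
V = 2·R + 2  [with R=-3]  = -4
U = 7 if V >= -1 else 8  [with V=-4]  = 8
P = 2·U + 3·H - 2  [with U=8, H=-3]  = 5
Without intervention: W = R + 6  [with R=-3]  = 3; V = 2·R + 2  [with R=-3]  = -4; S = -4 if W >= 5 else 1  [with W=3]  = 1; U = 7 if V >= -1 else 8  [with V=-4]  = 8; H = U - V + S  [with U=8, V=-4, S=1]  = 13; P = 2·U + 3·H - 2  [with U=8, H=13]  = 53.
Change = 5 − 53 = -48.

-48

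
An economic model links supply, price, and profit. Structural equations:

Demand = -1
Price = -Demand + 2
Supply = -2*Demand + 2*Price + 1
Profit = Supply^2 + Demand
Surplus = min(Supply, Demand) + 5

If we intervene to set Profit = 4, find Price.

3

The intervention breaks the incoming arrows to Profit: Profit = Supply^2 + Demand no longer applies, and Profit = 4.
Since Price is not a descendant of the intervened variable, it is unaffected.
Price = -Demand + 2  [with Demand=-1]  = 3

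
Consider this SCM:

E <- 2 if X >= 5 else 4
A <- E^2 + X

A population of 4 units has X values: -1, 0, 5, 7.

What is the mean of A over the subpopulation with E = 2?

Conditioning on E=2 selects the 2 unit(s) with X ∈ {5, 7}. Their A values: 9, 11. Mean = 10.

10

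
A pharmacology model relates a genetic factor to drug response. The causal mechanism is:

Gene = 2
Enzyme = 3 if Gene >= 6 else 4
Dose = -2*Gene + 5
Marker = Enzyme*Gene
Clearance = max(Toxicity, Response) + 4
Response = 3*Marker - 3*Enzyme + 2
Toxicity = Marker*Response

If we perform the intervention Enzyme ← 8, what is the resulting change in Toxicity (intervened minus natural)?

The intervention breaks the incoming arrows to Enzyme: Enzyme = 3 if Gene >= 6 else 4 no longer applies, and Enzyme = 8.
Marker = Enzyme*Gene  [with Enzyme=8, Gene=2]  = 16
Response = 3*Marker - 3*Enzyme + 2  [with Marker=16, Enzyme=8]  = 26
Toxicity = Marker*Response  [with Marker=16, Response=26]  = 416
Without intervention: Enzyme = 3 if Gene >= 6 else 4  [with Gene=2]  = 4; Marker = Enzyme*Gene  [with Enzyme=4, Gene=2]  = 8; Response = 3*Marker - 3*Enzyme + 2  [with Marker=8, Enzyme=4]  = 14; Toxicity = Marker*Response  [with Marker=8, Response=14]  = 112.
Change = 416 − 112 = 304.

304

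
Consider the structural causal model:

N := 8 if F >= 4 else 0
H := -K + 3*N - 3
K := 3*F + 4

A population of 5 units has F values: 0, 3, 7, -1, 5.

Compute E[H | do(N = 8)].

Under do(N=8), N's equation is replaced by N=8 for every unit. Per-unit H: 17, 8, -4, 20, 2. Mean = 8.6.

8.6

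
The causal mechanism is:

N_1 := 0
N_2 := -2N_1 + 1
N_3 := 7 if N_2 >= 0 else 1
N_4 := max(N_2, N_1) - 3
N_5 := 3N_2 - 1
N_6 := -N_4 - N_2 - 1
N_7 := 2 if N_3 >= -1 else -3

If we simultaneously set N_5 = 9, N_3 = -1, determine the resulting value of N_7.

The joint intervention fixes N_5 = 9, N_3 = -1, removing each variable's own equation.
N_7 = 2 if N_3 >= -1 else -3  [with N_3=-1]  = 2

2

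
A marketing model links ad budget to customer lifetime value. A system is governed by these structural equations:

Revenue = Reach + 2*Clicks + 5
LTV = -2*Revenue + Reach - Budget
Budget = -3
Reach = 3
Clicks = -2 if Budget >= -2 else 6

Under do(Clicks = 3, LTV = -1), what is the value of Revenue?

The joint intervention fixes Clicks = 3, LTV = -1, removing each variable's own equation.
Revenue = Reach + 2*Clicks + 5  [with Reach=3, Clicks=3]  = 14

14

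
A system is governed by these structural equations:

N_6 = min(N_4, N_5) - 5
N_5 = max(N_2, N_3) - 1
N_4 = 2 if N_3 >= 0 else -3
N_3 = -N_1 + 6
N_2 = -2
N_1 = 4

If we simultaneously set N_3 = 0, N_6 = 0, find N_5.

The joint intervention fixes N_3 = 0, N_6 = 0, removing each variable's own equation.
N_5 = max(N_2, N_3) - 1  [with N_2=-2, N_3=0]  = -1

-1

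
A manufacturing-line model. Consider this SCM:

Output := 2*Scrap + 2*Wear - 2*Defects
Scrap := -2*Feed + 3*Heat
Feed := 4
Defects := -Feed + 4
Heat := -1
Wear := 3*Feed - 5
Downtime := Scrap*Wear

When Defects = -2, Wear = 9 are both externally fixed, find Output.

0

The joint intervention fixes Defects = -2, Wear = 9, removing each variable's own equation.
Scrap = -2*Feed + 3*Heat  [with Feed=4, Heat=-1]  = -11
Output = 2*Scrap + 2*Wear - 2*Defects  [with Scrap=-11, Wear=9, Defects=-2]  = 0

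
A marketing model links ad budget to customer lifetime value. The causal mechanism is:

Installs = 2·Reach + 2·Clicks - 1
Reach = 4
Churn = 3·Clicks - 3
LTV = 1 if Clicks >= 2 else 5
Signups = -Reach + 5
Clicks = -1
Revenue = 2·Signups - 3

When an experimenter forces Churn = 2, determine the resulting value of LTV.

5

Under do(Churn=2), the mechanism Churn = 3·Clicks - 3 is discarded; Churn is fixed at 2.
Since LTV is not a descendant of the intervened variable, it is unaffected.
LTV = 1 if Clicks >= 2 else 5  [with Clicks=-1]  = 5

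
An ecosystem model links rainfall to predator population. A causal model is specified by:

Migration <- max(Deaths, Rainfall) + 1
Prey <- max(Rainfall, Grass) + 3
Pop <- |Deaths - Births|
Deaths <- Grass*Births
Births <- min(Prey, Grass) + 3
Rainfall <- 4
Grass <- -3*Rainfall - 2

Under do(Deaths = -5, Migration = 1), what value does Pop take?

Under do(Deaths = -5, Migration = 1), each intervened variable's structural equation is replaced by its fixed value.
Grass = -3*Rainfall - 2  [with Rainfall=4]  = -14
Prey = max(Rainfall, Grass) + 3  [with Rainfall=4, Grass=-14]  = 7
Births = min(Prey, Grass) + 3  [with Prey=7, Grass=-14]  = -11
Pop = |Deaths - Births|  [with Deaths=-5, Births=-11]  = 6

6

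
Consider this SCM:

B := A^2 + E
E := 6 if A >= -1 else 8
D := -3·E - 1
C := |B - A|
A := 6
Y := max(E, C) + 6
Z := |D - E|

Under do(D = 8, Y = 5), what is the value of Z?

Under do(D = 8, Y = 5), each intervened variable's structural equation is replaced by its fixed value.
E = 6 if A >= -1 else 8  [with A=6]  = 6
Z = |D - E|  [with D=8, E=6]  = 2

2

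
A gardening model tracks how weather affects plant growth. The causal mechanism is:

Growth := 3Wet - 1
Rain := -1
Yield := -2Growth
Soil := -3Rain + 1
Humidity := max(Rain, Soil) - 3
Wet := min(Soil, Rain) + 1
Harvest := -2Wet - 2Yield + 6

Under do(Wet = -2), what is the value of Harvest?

-18

The intervention breaks the incoming arrows to Wet: Wet := min(Soil, Rain) + 1 no longer applies, and Wet = -2.
Growth = 3Wet - 1  [with Wet=-2]  = -7
Yield = -2Growth  [with Growth=-7]  = 14
Harvest = -2Wet - 2Yield + 6  [with Wet=-2, Yield=14]  = -18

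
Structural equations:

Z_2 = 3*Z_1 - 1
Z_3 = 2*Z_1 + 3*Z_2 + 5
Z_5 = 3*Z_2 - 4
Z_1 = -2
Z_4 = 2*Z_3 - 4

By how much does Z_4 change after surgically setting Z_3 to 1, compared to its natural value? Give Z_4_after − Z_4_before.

The intervention breaks the incoming arrows to Z_3: Z_3 = 2*Z_1 + 3*Z_2 + 5 no longer applies, and Z_3 = 1.
Z_4 = 2*Z_3 - 4  [with Z_3=1]  = -2
Without intervention: Z_2 = 3*Z_1 - 1  [with Z_1=-2]  = -7; Z_3 = 2*Z_1 + 3*Z_2 + 5  [with Z_1=-2, Z_2=-7]  = -20; Z_4 = 2*Z_3 - 4  [with Z_3=-20]  = -44.
Change = -2 − (-44) = 42.

42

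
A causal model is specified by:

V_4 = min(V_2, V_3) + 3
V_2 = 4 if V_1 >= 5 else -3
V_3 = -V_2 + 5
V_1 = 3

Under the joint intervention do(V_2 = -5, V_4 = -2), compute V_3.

The joint intervention fixes V_2 = -5, V_4 = -2, removing each variable's own equation.
V_3 = -V_2 + 5  [with V_2=-5]  = 10

10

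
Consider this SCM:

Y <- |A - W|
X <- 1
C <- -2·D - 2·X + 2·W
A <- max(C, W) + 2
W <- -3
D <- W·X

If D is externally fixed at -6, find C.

The intervention breaks the incoming arrows to D: D <- W·X no longer applies, and D = -6.
C = -2·D - 2·X + 2·W  [with D=-6, X=1, W=-3]  = 4

4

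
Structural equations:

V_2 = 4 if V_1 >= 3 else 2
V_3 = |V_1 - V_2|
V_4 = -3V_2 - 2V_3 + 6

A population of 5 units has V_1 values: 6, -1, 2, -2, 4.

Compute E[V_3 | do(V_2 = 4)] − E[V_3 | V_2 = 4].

Under do(V_2=4), V_2's equation is replaced by V_2=4 for every unit. Per-unit V_3: 2, 5, 2, 6, 0. Mean = 3.
Observing V_2=4 restricts to units where V_2's equation naturally yields 4: V_1 ∈ {6, 4}. In that subpopulation V_3 = 2, 0, mean 1.
Difference = 3 − 1 = 2.

2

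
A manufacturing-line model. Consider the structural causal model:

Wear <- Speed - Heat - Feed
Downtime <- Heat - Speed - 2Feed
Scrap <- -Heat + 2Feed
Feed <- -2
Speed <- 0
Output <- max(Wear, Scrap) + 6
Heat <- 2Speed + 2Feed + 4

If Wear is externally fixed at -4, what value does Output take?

Under do(Wear=-4), the mechanism Wear <- Speed - Heat - Feed is discarded; Wear is fixed at -4.
Heat = 2Speed + 2Feed + 4  [with Speed=0, Feed=-2]  = 0
Scrap = -Heat + 2Feed  [with Heat=0, Feed=-2]  = -4
Output = max(Wear, Scrap) + 6  [with Wear=-4, Scrap=-4]  = 2

2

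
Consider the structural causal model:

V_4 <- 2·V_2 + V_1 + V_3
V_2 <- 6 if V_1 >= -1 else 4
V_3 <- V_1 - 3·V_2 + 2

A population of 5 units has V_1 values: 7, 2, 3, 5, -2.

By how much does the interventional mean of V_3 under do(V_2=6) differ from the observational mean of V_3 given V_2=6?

Every unit gets V_2=6 under the intervention. V_3 values become -9, -14, -13, -11, -18; E[V_3|do(V_2=6)] = -13.
Observing V_2=6 restricts to units where V_2's equation naturally yields 6: V_1 ∈ {7, 2, 3, 5}. In that subpopulation V_3 = -9, -14, -13, -11, mean -11.75.
Difference = -13 − (-11.75) = -1.25.

-1.25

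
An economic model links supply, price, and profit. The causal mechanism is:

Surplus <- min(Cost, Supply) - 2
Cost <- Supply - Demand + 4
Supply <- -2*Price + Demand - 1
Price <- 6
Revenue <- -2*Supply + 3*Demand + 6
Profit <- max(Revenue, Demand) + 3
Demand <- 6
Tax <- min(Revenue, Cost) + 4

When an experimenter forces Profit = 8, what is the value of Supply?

Intervening sets Profit = 8 and removes its equation (Profit <- max(Revenue, Demand) + 3).
Supply is not downstream of the intervention, so its value is determined by the original equations.
Supply = -2*Price + Demand - 1  [with Price=6, Demand=6]  = -7

-7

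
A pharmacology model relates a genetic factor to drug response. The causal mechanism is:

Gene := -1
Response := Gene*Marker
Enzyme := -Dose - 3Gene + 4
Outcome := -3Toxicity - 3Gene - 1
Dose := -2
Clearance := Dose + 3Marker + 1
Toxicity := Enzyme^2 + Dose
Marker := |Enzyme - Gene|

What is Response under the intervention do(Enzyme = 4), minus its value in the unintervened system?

5

do(Enzyme=4) replaces the equation Enzyme := -Dose - 3Gene + 4 with the constant Enzyme = 4.
Marker = |Enzyme - Gene|  [with Enzyme=4, Gene=-1]  = 5
Response = Gene*Marker  [with Gene=-1, Marker=5]  = -5
Without intervention: Enzyme = -Dose - 3Gene + 4  [with Dose=-2, Gene=-1]  = 9; Marker = |Enzyme - Gene|  [with Enzyme=9, Gene=-1]  = 10; Response = Gene*Marker  [with Gene=-1, Marker=10]  = -10.
Change = -5 − (-10) = 5.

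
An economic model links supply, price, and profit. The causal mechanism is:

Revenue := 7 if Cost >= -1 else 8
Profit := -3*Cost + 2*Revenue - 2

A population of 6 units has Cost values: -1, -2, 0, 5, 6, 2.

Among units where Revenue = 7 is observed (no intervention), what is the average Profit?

Conditioning on Revenue=7 selects the 5 unit(s) with Cost ∈ {-1, 0, 5, 6, 2}. Their Profit values: 15, 12, -3, -6, 6. Mean = 4.8.

4.8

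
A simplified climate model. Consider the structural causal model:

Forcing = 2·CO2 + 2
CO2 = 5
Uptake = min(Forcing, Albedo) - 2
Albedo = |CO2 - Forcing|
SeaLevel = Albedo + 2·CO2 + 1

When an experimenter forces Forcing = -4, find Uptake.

do(Forcing=-4) replaces the equation Forcing = 2·CO2 + 2 with the constant Forcing = -4.
Albedo = |CO2 - Forcing|  [with CO2=5, Forcing=-4]  = 9
Uptake = min(Forcing, Albedo) - 2  [with Forcing=-4, Albedo=9]  = -6

-6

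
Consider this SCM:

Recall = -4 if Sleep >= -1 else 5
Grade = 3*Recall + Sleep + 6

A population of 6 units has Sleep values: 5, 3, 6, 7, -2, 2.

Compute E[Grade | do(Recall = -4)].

Every unit gets Recall=-4 under the intervention. Grade values become -1, -3, 0, 1, -8, -4; E[Grade|do(Recall=-4)] = -2.5.

-2.5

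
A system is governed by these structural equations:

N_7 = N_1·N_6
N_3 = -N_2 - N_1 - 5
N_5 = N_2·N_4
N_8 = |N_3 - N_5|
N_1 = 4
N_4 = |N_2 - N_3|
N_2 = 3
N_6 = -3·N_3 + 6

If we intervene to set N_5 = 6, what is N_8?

18

do(N_5=6) replaces the equation N_5 = N_2·N_4 with the constant N_5 = 6.
N_3 = -N_2 - N_1 - 5  [with N_2=3, N_1=4]  = -12
N_8 = |N_3 - N_5|  [with N_3=-12, N_5=6]  = 18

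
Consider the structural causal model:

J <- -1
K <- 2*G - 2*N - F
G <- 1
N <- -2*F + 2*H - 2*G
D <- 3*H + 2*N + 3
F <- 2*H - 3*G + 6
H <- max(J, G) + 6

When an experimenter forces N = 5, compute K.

-25

The intervention breaks the incoming arrows to N: N <- -2*F + 2*H - 2*G no longer applies, and N = 5.
H = max(J, G) + 6  [with J=-1, G=1]  = 7
F = 2*H - 3*G + 6  [with H=7, G=1]  = 17
K = 2*G - 2*N - F  [with G=1, N=5, F=17]  = -25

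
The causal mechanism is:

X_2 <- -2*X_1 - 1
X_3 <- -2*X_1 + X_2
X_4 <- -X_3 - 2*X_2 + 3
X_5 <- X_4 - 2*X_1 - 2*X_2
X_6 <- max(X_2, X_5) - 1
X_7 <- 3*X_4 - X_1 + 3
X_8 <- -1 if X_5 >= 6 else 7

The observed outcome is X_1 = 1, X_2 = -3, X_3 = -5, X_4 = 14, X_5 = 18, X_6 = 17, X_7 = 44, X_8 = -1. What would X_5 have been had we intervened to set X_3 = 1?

do(X_3=1) replaces the equation X_3 <- -2*X_1 + X_2 with the constant X_3 = 1.
X_2 = -2*X_1 - 1  [with X_1=1]  = -3
X_4 = -X_3 - 2*X_2 + 3  [with X_3=1, X_2=-3]  = 8
X_5 = X_4 - 2*X_1 - 2*X_2  [with X_4=8, X_1=1, X_2=-3]  = 12

12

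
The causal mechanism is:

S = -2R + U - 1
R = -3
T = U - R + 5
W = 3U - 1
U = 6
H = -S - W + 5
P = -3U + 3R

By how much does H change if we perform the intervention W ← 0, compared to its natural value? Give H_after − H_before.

17

The intervention breaks the incoming arrows to W: W = 3U - 1 no longer applies, and W = 0.
S = -2R + U - 1  [with R=-3, U=6]  = 11
H = -S - W + 5  [with S=11, W=0]  = -6
Without intervention: W = 3U - 1  [with U=6]  = 17; S = -2R + U - 1  [with R=-3, U=6]  = 11; H = -S - W + 5  [with S=11, W=17]  = -23.
Change = -6 − (-23) = 17.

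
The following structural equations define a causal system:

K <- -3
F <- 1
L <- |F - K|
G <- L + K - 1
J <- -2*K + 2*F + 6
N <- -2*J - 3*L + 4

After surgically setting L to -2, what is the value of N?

The intervention breaks the incoming arrows to L: L <- |F - K| no longer applies, and L = -2.
J = -2*K + 2*F + 6  [with K=-3, F=1]  = 14
N = -2*J - 3*L + 4  [with J=14, L=-2]  = -18

-18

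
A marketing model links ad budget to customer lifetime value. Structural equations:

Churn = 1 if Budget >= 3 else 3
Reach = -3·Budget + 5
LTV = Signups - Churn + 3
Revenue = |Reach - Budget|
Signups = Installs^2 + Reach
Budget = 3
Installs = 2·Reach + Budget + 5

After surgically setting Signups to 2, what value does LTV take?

The intervention breaks the incoming arrows to Signups: Signups = Installs^2 + Reach no longer applies, and Signups = 2.
Churn = 1 if Budget >= 3 else 3  [with Budget=3]  = 1
LTV = Signups - Churn + 3  [with Signups=2, Churn=1]  = 4

4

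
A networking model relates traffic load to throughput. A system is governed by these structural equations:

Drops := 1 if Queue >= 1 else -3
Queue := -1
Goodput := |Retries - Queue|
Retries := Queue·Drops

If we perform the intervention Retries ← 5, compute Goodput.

The intervention breaks the incoming arrows to Retries: Retries := Queue·Drops no longer applies, and Retries = 5.
Goodput = |Retries - Queue|  [with Retries=5, Queue=-1]  = 6

6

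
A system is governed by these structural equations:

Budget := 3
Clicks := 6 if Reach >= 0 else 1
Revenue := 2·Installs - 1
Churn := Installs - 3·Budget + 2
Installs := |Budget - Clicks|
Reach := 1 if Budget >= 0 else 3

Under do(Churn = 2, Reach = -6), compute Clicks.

1

Setting Churn = 2, Reach = -6 by intervention discards those variables' equations.
Clicks = 6 if Reach >= 0 else 1  [with Reach=-6]  = 1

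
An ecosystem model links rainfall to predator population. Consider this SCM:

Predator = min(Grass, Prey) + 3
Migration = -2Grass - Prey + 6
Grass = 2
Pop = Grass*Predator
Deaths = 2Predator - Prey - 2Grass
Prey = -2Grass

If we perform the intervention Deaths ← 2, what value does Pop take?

-2

Under do(Deaths=2), the mechanism Deaths = 2Predator - Prey - 2Grass is discarded; Deaths is fixed at 2.
Since Pop is not a descendant of the intervened variable, it is unaffected.
Prey = -2Grass  [with Grass=2]  = -4
Predator = min(Grass, Prey) + 3  [with Grass=2, Prey=-4]  = -1
Pop = Grass*Predator  [with Grass=2, Predator=-1]  = -2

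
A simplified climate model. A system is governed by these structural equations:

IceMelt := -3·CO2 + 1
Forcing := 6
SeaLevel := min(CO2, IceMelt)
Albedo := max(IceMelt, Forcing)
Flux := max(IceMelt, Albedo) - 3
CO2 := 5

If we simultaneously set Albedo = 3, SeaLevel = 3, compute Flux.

The joint intervention fixes Albedo = 3, SeaLevel = 3, removing each variable's own equation.
IceMelt = -3·CO2 + 1  [with CO2=5]  = -14
Flux = max(IceMelt, Albedo) - 3  [with IceMelt=-14, Albedo=3]  = 0

0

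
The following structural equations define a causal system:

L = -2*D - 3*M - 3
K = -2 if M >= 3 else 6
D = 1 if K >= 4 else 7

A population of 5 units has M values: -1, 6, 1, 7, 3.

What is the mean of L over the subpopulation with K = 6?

-5

Observing K=6 restricts to units where K's equation naturally yields 6: M ∈ {-1, 1}. In that subpopulation L = -2, -8, mean -5.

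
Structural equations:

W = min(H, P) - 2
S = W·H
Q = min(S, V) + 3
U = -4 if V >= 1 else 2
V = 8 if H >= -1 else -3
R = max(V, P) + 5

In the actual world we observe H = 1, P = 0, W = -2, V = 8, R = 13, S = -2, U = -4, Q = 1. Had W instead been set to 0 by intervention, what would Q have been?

3

The intervention breaks the incoming arrows to W: W = min(H, P) - 2 no longer applies, and W = 0.
V = 8 if H >= -1 else -3  [with H=1]  = 8
S = W·H  [with W=0, H=1]  = 0
Q = min(S, V) + 3  [with S=0, V=8]  = 3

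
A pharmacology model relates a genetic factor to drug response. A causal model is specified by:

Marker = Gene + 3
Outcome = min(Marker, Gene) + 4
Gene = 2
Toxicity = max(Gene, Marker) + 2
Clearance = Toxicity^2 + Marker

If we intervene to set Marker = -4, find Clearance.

12

Under do(Marker=-4), the mechanism Marker = Gene + 3 is discarded; Marker is fixed at -4.
Toxicity = max(Gene, Marker) + 2  [with Gene=2, Marker=-4]  = 4
Clearance = Toxicity^2 + Marker  [with Toxicity=4, Marker=-4]  = 12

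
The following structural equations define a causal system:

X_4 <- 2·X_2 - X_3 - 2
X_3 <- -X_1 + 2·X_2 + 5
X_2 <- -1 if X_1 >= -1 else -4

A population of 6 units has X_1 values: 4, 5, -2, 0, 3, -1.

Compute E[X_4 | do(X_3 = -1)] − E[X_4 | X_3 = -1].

do(X_3=-1) breaks X_3's dependence on X_1. With X_3=-1 fixed, X_4 across the units is -3, -3, -9, -3, -3, -3, mean -4.
Conditioning on X_3=-1 selects the 2 unit(s) with X_1 ∈ {4, -2}. Their X_4 values: -3, -9. Mean = -6.
Difference = -4 − (-6) = 2.

2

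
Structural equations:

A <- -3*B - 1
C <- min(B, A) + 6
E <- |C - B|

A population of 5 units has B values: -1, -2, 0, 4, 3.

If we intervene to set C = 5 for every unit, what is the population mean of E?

4.2

The intervention sets C=5 in all 5 units regardless of B. Recomputing E per unit gives 6, 7, 5, 1, 2; average 4.2.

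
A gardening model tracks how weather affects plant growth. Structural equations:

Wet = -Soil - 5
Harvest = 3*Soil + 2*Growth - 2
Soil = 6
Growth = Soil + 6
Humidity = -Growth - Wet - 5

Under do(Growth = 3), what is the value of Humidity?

3

The intervention breaks the incoming arrows to Growth: Growth = Soil + 6 no longer applies, and Growth = 3.
Wet = -Soil - 5  [with Soil=6]  = -11
Humidity = -Growth - Wet - 5  [with Growth=3, Wet=-11]  = 3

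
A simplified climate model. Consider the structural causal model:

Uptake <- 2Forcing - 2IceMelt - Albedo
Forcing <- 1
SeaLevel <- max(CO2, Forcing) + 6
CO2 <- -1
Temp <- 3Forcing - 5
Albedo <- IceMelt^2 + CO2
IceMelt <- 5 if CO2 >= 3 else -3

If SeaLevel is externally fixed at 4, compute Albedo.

do(SeaLevel=4) replaces the equation SeaLevel <- max(CO2, Forcing) + 6 with the constant SeaLevel = 4.
Since Albedo is not a descendant of the intervened variable, it is unaffected.
IceMelt = 5 if CO2 >= 3 else -3  [with CO2=-1]  = -3
Albedo = IceMelt^2 + CO2  [with IceMelt=-3, CO2=-1]  = 8

8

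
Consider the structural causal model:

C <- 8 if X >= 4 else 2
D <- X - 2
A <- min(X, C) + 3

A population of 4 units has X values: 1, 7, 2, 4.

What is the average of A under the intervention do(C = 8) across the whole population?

6.5

Every unit gets C=8 under the intervention. A values become 4, 10, 5, 7; E[A|do(C=8)] = 6.5.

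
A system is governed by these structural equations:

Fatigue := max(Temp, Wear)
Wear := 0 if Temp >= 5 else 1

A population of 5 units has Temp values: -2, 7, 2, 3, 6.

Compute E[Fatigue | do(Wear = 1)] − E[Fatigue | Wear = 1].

Under do(Wear=1), Wear's equation is replaced by Wear=1 for every unit. Per-unit Fatigue: 1, 7, 2, 3, 6. Mean = 3.8.
Observing Wear=1 restricts to units where Wear's equation naturally yields 1: Temp ∈ {-2, 2, 3}. In that subpopulation Fatigue = 1, 2, 3, mean 2.
Difference = 3.8 − 2 = 1.8.

1.8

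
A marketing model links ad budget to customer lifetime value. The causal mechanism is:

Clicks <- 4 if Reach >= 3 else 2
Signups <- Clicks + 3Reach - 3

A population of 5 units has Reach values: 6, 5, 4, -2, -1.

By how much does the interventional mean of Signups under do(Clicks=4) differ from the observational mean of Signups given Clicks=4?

Every unit gets Clicks=4 under the intervention. Signups values become 19, 16, 13, -5, -2; E[Signups|do(Clicks=4)] = 8.2.
Observing Clicks=4 restricts to units where Clicks's equation naturally yields 4: Reach ∈ {6, 5, 4}. In that subpopulation Signups = 19, 16, 13, mean 16.
Difference = 8.2 − 16 = -7.8.

-7.8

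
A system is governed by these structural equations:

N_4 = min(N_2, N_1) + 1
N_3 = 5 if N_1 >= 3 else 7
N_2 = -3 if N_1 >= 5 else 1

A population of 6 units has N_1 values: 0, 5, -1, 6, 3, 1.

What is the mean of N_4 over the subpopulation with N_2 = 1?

1.25

E[N_4|N_2=1] averages over only the 4 units with N_2=1 (N_1 = 0, -1, 3, 1): N_4 = 1, 0, 2, 2, mean 1.25.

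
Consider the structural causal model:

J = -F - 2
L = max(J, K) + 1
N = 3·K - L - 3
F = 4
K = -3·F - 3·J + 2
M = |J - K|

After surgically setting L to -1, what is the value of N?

The intervention breaks the incoming arrows to L: L = max(J, K) + 1 no longer applies, and L = -1.
J = -F - 2  [with F=4]  = -6
K = -3·F - 3·J + 2  [with F=4, J=-6]  = 8
N = 3·K - L - 3  [with K=8, L=-1]  = 22

22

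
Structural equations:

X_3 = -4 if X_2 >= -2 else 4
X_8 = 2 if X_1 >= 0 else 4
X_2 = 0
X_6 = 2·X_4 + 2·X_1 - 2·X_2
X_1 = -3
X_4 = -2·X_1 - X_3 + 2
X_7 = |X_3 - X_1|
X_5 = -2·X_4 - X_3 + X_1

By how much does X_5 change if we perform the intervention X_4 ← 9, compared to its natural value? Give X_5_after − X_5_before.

Intervening sets X_4 = 9 and removes its equation (X_4 = -2·X_1 - X_3 + 2).
X_3 = -4 if X_2 >= -2 else 4  [with X_2=0]  = -4
X_5 = -2·X_4 - X_3 + X_1  [with X_4=9, X_3=-4, X_1=-3]  = -17
Without intervention: X_3 = -4 if X_2 >= -2 else 4  [with X_2=0]  = -4; X_4 = -2·X_1 - X_3 + 2  [with X_1=-3, X_3=-4]  = 12; X_5 = -2·X_4 - X_3 + X_1  [with X_4=12, X_3=-4, X_1=-3]  = -23.
Change = -17 − (-23) = 6.

6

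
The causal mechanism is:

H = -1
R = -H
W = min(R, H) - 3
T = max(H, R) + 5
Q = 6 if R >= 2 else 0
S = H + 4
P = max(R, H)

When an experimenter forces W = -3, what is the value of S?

The intervention breaks the incoming arrows to W: W = min(R, H) - 3 no longer applies, and W = -3.
No directed path runs from W to S, so S keeps its natural value.
S = H + 4  [with H=-1]  = 3

3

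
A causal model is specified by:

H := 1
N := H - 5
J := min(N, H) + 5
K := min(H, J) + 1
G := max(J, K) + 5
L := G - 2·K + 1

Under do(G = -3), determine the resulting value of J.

1

do(G=-3) replaces the equation G := max(J, K) + 5 with the constant G = -3.
J is not downstream of the intervention, so its value is determined by the original equations.
N = H - 5  [with H=1]  = -4
J = min(N, H) + 5  [with N=-4, H=1]  = 1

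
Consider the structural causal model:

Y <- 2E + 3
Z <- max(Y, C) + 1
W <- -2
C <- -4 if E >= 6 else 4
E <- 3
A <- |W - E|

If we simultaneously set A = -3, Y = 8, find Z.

9

Setting A = -3, Y = 8 by intervention discards those variables' equations.
C = -4 if E >= 6 else 4  [with E=3]  = 4
Z = max(Y, C) + 1  [with Y=8, C=4]  = 9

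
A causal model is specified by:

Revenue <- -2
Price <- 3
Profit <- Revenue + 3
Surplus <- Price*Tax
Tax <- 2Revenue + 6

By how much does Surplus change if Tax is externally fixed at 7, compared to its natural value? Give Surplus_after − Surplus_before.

do(Tax=7) replaces the equation Tax <- 2Revenue + 6 with the constant Tax = 7.
Surplus = Price*Tax  [with Price=3, Tax=7]  = 21
Without intervention: Tax = 2Revenue + 6  [with Revenue=-2]  = 2; Surplus = Price*Tax  [with Price=3, Tax=2]  = 6.
Change = 21 − 6 = 15.

15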